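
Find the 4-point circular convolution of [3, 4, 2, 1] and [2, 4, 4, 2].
Use y[k] = Σ_j a[j]·b[(k-j) mod 4]. y[0] = 3×2 + 4×2 + 2×4 + 1×4 = 26; y[1] = 3×4 + 4×2 + 2×2 + 1×4 = 28; y[2] = 3×4 + 4×4 + 2×2 + 1×2 = 34; y[3] = 3×2 + 4×4 + 2×4 + 1×2 = 32. Result: [26, 28, 34, 32]

[26, 28, 34, 32]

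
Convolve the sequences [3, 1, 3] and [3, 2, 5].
y[0] = 3×3 = 9; y[1] = 3×2 + 1×3 = 9; y[2] = 3×5 + 1×2 + 3×3 = 26; y[3] = 1×5 + 3×2 = 11; y[4] = 3×5 = 15

[9, 9, 26, 11, 15]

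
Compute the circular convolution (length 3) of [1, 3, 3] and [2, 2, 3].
Use y[k] = Σ_j u[j]·v[(k-j) mod 3]. y[0] = 1×2 + 3×3 + 3×2 = 17; y[1] = 1×2 + 3×2 + 3×3 = 17; y[2] = 1×3 + 3×2 + 3×2 = 15. Result: [17, 17, 15]

[17, 17, 15]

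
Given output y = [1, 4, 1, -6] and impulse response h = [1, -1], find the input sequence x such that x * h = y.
Deconvolve y=[1, 4, 1, -6] by h=[1, -1]. Since h[0]=1, solve forward: x[0] = y[0] / 1 = 1; x[1] = (y[1] - 1×-1) / 1 = 5; x[2] = (y[2] - 5×-1) / 1 = 6. So x = [1, 5, 6]. Check by forward convolution: y[0] = 1×1 = 1; y[1] = 1×-1 + 5×1 = 4; y[2] = 5×-1 + 6×1 = 1; y[3] = 6×-1 = -6

[1, 5, 6]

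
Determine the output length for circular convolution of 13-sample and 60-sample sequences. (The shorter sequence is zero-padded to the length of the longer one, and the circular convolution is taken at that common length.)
Circular convolution (zero-padding the shorter input) has length max(m, n) = max(13, 60) = 60

60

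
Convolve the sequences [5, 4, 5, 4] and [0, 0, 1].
y[0] = 5×0 = 0; y[1] = 5×0 + 4×0 = 0; y[2] = 5×1 + 4×0 + 5×0 = 5; y[3] = 4×1 + 5×0 + 4×0 = 4; y[4] = 5×1 + 4×0 = 5; y[5] = 4×1 = 4

[0, 0, 5, 4, 5, 4]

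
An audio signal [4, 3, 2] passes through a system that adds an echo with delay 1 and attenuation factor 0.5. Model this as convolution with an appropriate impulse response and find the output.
Direct-path + delayed-attenuated-path model → impulse response h = [1, 0.5] (1 at lag 0, 0.5 at lag 1). Output y[n] = x[n] + 0.5·x[n - 1] (with x[n] = 0 outside 0..2): y[0] = 4 + 0.5×0 = 4; y[1] = 3 + 0.5×4 = 5.0; y[2] = 2 + 0.5×3 = 3.5; y[3] = 0 + 0.5×2 = 1.0. So y = [4, 5.0, 3.5, 1.0]

[4, 5.0, 3.5, 1.0]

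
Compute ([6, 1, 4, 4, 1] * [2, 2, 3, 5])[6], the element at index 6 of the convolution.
Use y[k] = Σ_i a[i]·b[k-i] at k=6. y[6] = 4×5 + 1×3 = 23

23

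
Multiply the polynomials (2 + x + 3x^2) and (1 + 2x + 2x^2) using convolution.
Ascending coefficients: a = [2, 1, 3], b = [1, 2, 2]. c[0] = 2×1 = 2; c[1] = 2×2 + 1×1 = 5; c[2] = 2×2 + 1×2 + 3×1 = 9; c[3] = 1×2 + 3×2 = 8; c[4] = 3×2 = 6. Result coefficients: [2, 5, 9, 8, 6] → 2 + 5x + 9x^2 + 8x^3 + 6x^4

2 + 5x + 9x^2 + 8x^3 + 6x^4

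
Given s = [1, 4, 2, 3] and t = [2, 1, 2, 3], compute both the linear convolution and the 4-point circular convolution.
Linear: y_lin[0] = 1×2 = 2; y_lin[1] = 1×1 + 4×2 = 9; y_lin[2] = 1×2 + 4×1 + 2×2 = 10; y_lin[3] = 1×3 + 4×2 + 2×1 + 3×2 = 19; y_lin[4] = 4×3 + 2×2 + 3×1 = 19; y_lin[5] = 2×3 + 3×2 = 12; y_lin[6] = 3×3 = 9 → [2, 9, 10, 19, 19, 12, 9]. Circular (length 4): y[0] = 1×2 + 4×3 + 2×2 + 3×1 = 21; y[1] = 1×1 + 4×2 + 2×3 + 3×2 = 21; y[2] = 1×2 + 4×1 + 2×2 + 3×3 = 19; y[3] = 1×3 + 4×2 + 2×1 + 3×2 = 19 → [21, 21, 19, 19]

Linear: [2, 9, 10, 19, 19, 12, 9], Circular: [21, 21, 19, 19]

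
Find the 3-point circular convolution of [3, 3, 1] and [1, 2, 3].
Use y[k] = Σ_j s[j]·t[(k-j) mod 3]. y[0] = 3×1 + 3×3 + 1×2 = 14; y[1] = 3×2 + 3×1 + 1×3 = 12; y[2] = 3×3 + 3×2 + 1×1 = 16. Result: [14, 12, 16]

[14, 12, 16]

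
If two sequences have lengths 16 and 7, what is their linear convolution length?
Linear/full convolution length: m + n - 1 = 16 + 7 - 1 = 22

22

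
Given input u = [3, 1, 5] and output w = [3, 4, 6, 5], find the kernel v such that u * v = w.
Output length 4 = len(u) + len(v) - 1 ⇒ len(v) = 2. Solve v forward using v[k] = (w[k] - Σ_{i≥1} u[i]·v[k-i]) / u[0]: v[0] = w[0] / u[0] = 3 / 3 = 1; v[1] = (w[1] - 1×1) / u[0] = (4 - 1×1) / 3 = 1. So v = [1, 1]. Forward-check [3, 1, 5] * [1, 1]: w[0] = 3×1 = 3; w[1] = 3×1 + 1×1 = 4; w[2] = 1×1 + 5×1 = 6; w[3] = 5×1 = 5 → [3, 4, 6, 5] ✓

[1, 1]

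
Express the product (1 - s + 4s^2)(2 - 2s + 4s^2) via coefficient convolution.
Ascending coefficients: a = [1, -1, 4], b = [2, -2, 4]. c[0] = 1×2 = 2; c[1] = 1×-2 + -1×2 = -4; c[2] = 1×4 + -1×-2 + 4×2 = 14; c[3] = -1×4 + 4×-2 = -12; c[4] = 4×4 = 16. Result coefficients: [2, -4, 14, -12, 16] → 2 - 4s + 14s^2 - 12s^3 + 16s^4

2 - 4s + 14s^2 - 12s^3 + 16s^4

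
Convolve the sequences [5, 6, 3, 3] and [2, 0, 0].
y[0] = 5×2 = 10; y[1] = 5×0 + 6×2 = 12; y[2] = 5×0 + 6×0 + 3×2 = 6; y[3] = 6×0 + 3×0 + 3×2 = 6; y[4] = 3×0 + 3×0 = 0; y[5] = 3×0 = 0

[10, 12, 6, 6, 0, 0]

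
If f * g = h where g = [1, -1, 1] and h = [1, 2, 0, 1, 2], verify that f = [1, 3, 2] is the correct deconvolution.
Forward-compute [1, 3, 2] * [1, -1, 1]: h[0] = 1×1 = 1; h[1] = 1×-1 + 3×1 = 2; h[2] = 1×1 + 3×-1 + 2×1 = 0; h[3] = 3×1 + 2×-1 = 1; h[4] = 2×1 = 2 → [1, 2, 0, 1, 2]. Matches given h = [1, 2, 0, 1, 2], so verified.

Verified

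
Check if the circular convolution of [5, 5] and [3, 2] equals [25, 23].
Recompute circular convolution of [5, 5] and [3, 2]: y[0] = 5×3 + 5×2 = 25; y[1] = 5×2 + 5×3 = 25 → [25, 25]. Compare to given [25, 23]: they differ at index 1: given 23, correct 25, so answer: No

No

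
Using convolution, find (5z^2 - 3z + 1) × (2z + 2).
Ascending coefficients: a = [1, -3, 5], b = [2, 2]. c[0] = 1×2 = 2; c[1] = 1×2 + -3×2 = -4; c[2] = -3×2 + 5×2 = 4; c[3] = 5×2 = 10. Result coefficients: [2, -4, 4, 10] → 10z^3 + 4z^2 - 4z + 2

10z^3 + 4z^2 - 4z + 2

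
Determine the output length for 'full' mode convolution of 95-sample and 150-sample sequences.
Linear/full convolution length: m + n - 1 = 95 + 150 - 1 = 244

244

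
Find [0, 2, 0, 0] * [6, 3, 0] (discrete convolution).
y[0] = 0×6 = 0; y[1] = 0×3 + 2×6 = 12; y[2] = 0×0 + 2×3 + 0×6 = 6; y[3] = 2×0 + 0×3 + 0×6 = 0; y[4] = 0×0 + 0×3 = 0; y[5] = 0×0 = 0

[0, 12, 6, 0, 0, 0]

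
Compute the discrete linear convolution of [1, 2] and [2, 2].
y[0] = 1×2 = 2; y[1] = 1×2 + 2×2 = 6; y[2] = 2×2 = 4

[2, 6, 4]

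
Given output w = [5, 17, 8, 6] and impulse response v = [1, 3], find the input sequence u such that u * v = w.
Deconvolve w=[5, 17, 8, 6] by v=[1, 3]. Since v[0]=1, solve forward: u[0] = w[0] / 1 = 5; u[1] = (w[1] - 5×3) / 1 = 2; u[2] = (w[2] - 2×3) / 1 = 2. So u = [5, 2, 2]. Check by forward convolution: w[0] = 5×1 = 5; w[1] = 5×3 + 2×1 = 17; w[2] = 2×3 + 2×1 = 8; w[3] = 2×3 = 6

[5, 2, 2]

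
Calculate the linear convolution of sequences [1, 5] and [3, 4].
y[0] = 1×3 = 3; y[1] = 1×4 + 5×3 = 19; y[2] = 5×4 = 20

[3, 19, 20]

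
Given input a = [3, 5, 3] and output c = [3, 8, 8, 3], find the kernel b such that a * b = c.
Output length 4 = len(a) + len(b) - 1 ⇒ len(b) = 2. Solve b forward using b[k] = (c[k] - Σ_{i≥1} a[i]·b[k-i]) / a[0]: b[0] = c[0] / a[0] = 3 / 3 = 1; b[1] = (c[1] - 5×1) / a[0] = (8 - 5×1) / 3 = 1. So b = [1, 1]. Forward-check [3, 5, 3] * [1, 1]: c[0] = 3×1 = 3; c[1] = 3×1 + 5×1 = 8; c[2] = 5×1 + 3×1 = 8; c[3] = 3×1 = 3 → [3, 8, 8, 3] ✓

[1, 1]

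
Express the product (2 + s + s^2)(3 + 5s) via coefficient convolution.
Ascending coefficients: a = [2, 1, 1], b = [3, 5]. c[0] = 2×3 = 6; c[1] = 2×5 + 1×3 = 13; c[2] = 1×5 + 1×3 = 8; c[3] = 1×5 = 5. Result coefficients: [6, 13, 8, 5] → 6 + 13s + 8s^2 + 5s^3

6 + 13s + 8s^2 + 5s^3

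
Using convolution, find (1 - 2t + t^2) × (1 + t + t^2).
Ascending coefficients: a = [1, -2, 1], b = [1, 1, 1]. c[0] = 1×1 = 1; c[1] = 1×1 + -2×1 = -1; c[2] = 1×1 + -2×1 + 1×1 = 0; c[3] = -2×1 + 1×1 = -1; c[4] = 1×1 = 1. Result coefficients: [1, -1, 0, -1, 1] → 1 - t - t^3 + t^4

1 - t - t^3 + t^4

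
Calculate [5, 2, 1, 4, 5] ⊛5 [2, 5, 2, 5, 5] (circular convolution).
Use y[k] = Σ_j a[j]·b[(k-j) mod 5]. y[0] = 5×2 + 2×5 + 1×5 + 4×2 + 5×5 = 58; y[1] = 5×5 + 2×2 + 1×5 + 4×5 + 5×2 = 64; y[2] = 5×2 + 2×5 + 1×2 + 4×5 + 5×5 = 67; y[3] = 5×5 + 2×2 + 1×5 + 4×2 + 5×5 = 67; y[4] = 5×5 + 2×5 + 1×2 + 4×5 + 5×2 = 67. Result: [58, 64, 67, 67, 67]

[58, 64, 67, 67, 67]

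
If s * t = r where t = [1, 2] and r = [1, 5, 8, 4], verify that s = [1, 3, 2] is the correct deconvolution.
Forward-compute [1, 3, 2] * [1, 2]: r[0] = 1×1 = 1; r[1] = 1×2 + 3×1 = 5; r[2] = 3×2 + 2×1 = 8; r[3] = 2×2 = 4 → [1, 5, 8, 4]. Matches given r = [1, 5, 8, 4], so verified.

Verified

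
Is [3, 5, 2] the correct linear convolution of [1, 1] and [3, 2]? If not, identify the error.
Recompute linear convolution of [1, 1] and [3, 2]: y[0] = 1×3 = 3; y[1] = 1×2 + 1×3 = 5; y[2] = 1×2 = 2 → [3, 5, 2]. Given [3, 5, 2] matches, so answer: Yes

Yes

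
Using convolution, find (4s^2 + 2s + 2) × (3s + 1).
Ascending coefficients: a = [2, 2, 4], b = [1, 3]. c[0] = 2×1 = 2; c[1] = 2×3 + 2×1 = 8; c[2] = 2×3 + 4×1 = 10; c[3] = 4×3 = 12. Result coefficients: [2, 8, 10, 12] → 12s^3 + 10s^2 + 8s + 2

12s^3 + 10s^2 + 8s + 2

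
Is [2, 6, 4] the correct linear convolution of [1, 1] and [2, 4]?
Recompute linear convolution of [1, 1] and [2, 4]: y[0] = 1×2 = 2; y[1] = 1×4 + 1×2 = 6; y[2] = 1×4 = 4 → [2, 6, 4]. Given [2, 6, 4] matches, so answer: Yes

Yes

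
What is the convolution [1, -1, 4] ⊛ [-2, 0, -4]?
y[0] = 1×-2 = -2; y[1] = 1×0 + -1×-2 = 2; y[2] = 1×-4 + -1×0 + 4×-2 = -12; y[3] = -1×-4 + 4×0 = 4; y[4] = 4×-4 = -16

[-2, 2, -12, 4, -16]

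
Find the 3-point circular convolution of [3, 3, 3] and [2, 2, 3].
Use y[k] = Σ_j f[j]·g[(k-j) mod 3]. y[0] = 3×2 + 3×3 + 3×2 = 21; y[1] = 3×2 + 3×2 + 3×3 = 21; y[2] = 3×3 + 3×2 + 3×2 = 21. Result: [21, 21, 21]

[21, 21, 21]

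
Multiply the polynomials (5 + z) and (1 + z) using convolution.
Ascending coefficients: a = [5, 1], b = [1, 1]. c[0] = 5×1 = 5; c[1] = 5×1 + 1×1 = 6; c[2] = 1×1 = 1. Result coefficients: [5, 6, 1] → 5 + 6z + z^2

5 + 6z + z^2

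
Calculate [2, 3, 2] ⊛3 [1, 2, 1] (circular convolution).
Use y[k] = Σ_j u[j]·v[(k-j) mod 3]. y[0] = 2×1 + 3×1 + 2×2 = 9; y[1] = 2×2 + 3×1 + 2×1 = 9; y[2] = 2×1 + 3×2 + 2×1 = 10. Result: [9, 9, 10]

[9, 9, 10]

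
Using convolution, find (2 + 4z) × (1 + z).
Ascending coefficients: a = [2, 4], b = [1, 1]. c[0] = 2×1 = 2; c[1] = 2×1 + 4×1 = 6; c[2] = 4×1 = 4. Result coefficients: [2, 6, 4] → 2 + 6z + 4z^2

2 + 6z + 4z^2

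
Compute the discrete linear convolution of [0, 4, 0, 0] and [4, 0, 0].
y[0] = 0×4 = 0; y[1] = 0×0 + 4×4 = 16; y[2] = 0×0 + 4×0 + 0×4 = 0; y[3] = 4×0 + 0×0 + 0×4 = 0; y[4] = 0×0 + 0×0 = 0; y[5] = 0×0 = 0

[0, 16, 0, 0, 0, 0]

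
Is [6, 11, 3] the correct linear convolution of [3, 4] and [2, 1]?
Recompute linear convolution of [3, 4] and [2, 1]: y[0] = 3×2 = 6; y[1] = 3×1 + 4×2 = 11; y[2] = 4×1 = 4 → [6, 11, 4]. Compare to given [6, 11, 3]: they differ at index 2: given 3, correct 4, so answer: No

No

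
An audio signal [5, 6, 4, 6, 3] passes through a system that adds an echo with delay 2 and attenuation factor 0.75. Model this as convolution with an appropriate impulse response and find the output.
Direct-path + delayed-attenuated-path model → impulse response h = [1, 0, 0.75] (1 at lag 0, 0.75 at lag 2). Output y[n] = x[n] + 0.75·x[n - 2] (with x[n] = 0 outside 0..4): y[0] = 5 + 0.75×0 = 5; y[1] = 6 + 0.75×0 = 6; y[2] = 4 + 0.75×5 = 7.75; y[3] = 6 + 0.75×6 = 10.5; y[4] = 3 + 0.75×4 = 6.0; y[5] = 0 + 0.75×6 = 4.5; y[6] = 0 + 0.75×3 = 2.25. So y = [5, 6, 7.75, 10.5, 6.0, 4.5, 2.25]

[5, 6, 7.75, 10.5, 6.0, 4.5, 2.25]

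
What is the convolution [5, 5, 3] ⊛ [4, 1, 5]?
y[0] = 5×4 = 20; y[1] = 5×1 + 5×4 = 25; y[2] = 5×5 + 5×1 + 3×4 = 42; y[3] = 5×5 + 3×1 = 28; y[4] = 3×5 = 15

[20, 25, 42, 28, 15]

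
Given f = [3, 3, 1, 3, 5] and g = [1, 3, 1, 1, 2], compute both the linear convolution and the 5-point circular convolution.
Linear: y_lin[0] = 3×1 = 3; y_lin[1] = 3×3 + 3×1 = 12; y_lin[2] = 3×1 + 3×3 + 1×1 = 13; y_lin[3] = 3×1 + 3×1 + 1×3 + 3×1 = 12; y_lin[4] = 3×2 + 3×1 + 1×1 + 3×3 + 5×1 = 24; y_lin[5] = 3×2 + 1×1 + 3×1 + 5×3 = 25; y_lin[6] = 1×2 + 3×1 + 5×1 = 10; y_lin[7] = 3×2 + 5×1 = 11; y_lin[8] = 5×2 = 10 → [3, 12, 13, 12, 24, 25, 10, 11, 10]. Circular (length 5): y[0] = 3×1 + 3×2 + 1×1 + 3×1 + 5×3 = 28; y[1] = 3×3 + 3×1 + 1×2 + 3×1 + 5×1 = 22; y[2] = 3×1 + 3×3 + 1×1 + 3×2 + 5×1 = 24; y[3] = 3×1 + 3×1 + 1×3 + 3×1 + 5×2 = 22; y[4] = 3×2 + 3×1 + 1×1 + 3×3 + 5×1 = 24 → [28, 22, 24, 22, 24]

Linear: [3, 12, 13, 12, 24, 25, 10, 11, 10], Circular: [28, 22, 24, 22, 24]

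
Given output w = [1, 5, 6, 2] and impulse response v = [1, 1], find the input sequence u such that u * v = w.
Deconvolve w=[1, 5, 6, 2] by v=[1, 1]. Since v[0]=1, solve forward: u[0] = w[0] / 1 = 1; u[1] = (w[1] - 1×1) / 1 = 4; u[2] = (w[2] - 4×1) / 1 = 2. So u = [1, 4, 2]. Check by forward convolution: w[0] = 1×1 = 1; w[1] = 1×1 + 4×1 = 5; w[2] = 4×1 + 2×1 = 6; w[3] = 2×1 = 2

[1, 4, 2]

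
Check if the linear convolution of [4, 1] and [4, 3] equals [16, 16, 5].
Recompute linear convolution of [4, 1] and [4, 3]: y[0] = 4×4 = 16; y[1] = 4×3 + 1×4 = 16; y[2] = 1×3 = 3 → [16, 16, 3]. Compare to given [16, 16, 5]: they differ at index 2: given 5, correct 3, so answer: No

No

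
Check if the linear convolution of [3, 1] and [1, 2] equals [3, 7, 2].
Recompute linear convolution of [3, 1] and [1, 2]: y[0] = 3×1 = 3; y[1] = 3×2 + 1×1 = 7; y[2] = 1×2 = 2 → [3, 7, 2]. Given [3, 7, 2] matches, so answer: Yes

Yes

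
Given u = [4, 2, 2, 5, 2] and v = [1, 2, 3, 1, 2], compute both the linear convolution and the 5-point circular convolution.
Linear: y_lin[0] = 4×1 = 4; y_lin[1] = 4×2 + 2×1 = 10; y_lin[2] = 4×3 + 2×2 + 2×1 = 18; y_lin[3] = 4×1 + 2×3 + 2×2 + 5×1 = 19; y_lin[4] = 4×2 + 2×1 + 2×3 + 5×2 + 2×1 = 28; y_lin[5] = 2×2 + 2×1 + 5×3 + 2×2 = 25; y_lin[6] = 2×2 + 5×1 + 2×3 = 15; y_lin[7] = 5×2 + 2×1 = 12; y_lin[8] = 2×2 = 4 → [4, 10, 18, 19, 28, 25, 15, 12, 4]. Circular (length 5): y[0] = 4×1 + 2×2 + 2×1 + 5×3 + 2×2 = 29; y[1] = 4×2 + 2×1 + 2×2 + 5×1 + 2×3 = 25; y[2] = 4×3 + 2×2 + 2×1 + 5×2 + 2×1 = 30; y[3] = 4×1 + 2×3 + 2×2 + 5×1 + 2×2 = 23; y[4] = 4×2 + 2×1 + 2×3 + 5×2 + 2×1 = 28 → [29, 25, 30, 23, 28]

Linear: [4, 10, 18, 19, 28, 25, 15, 12, 4], Circular: [29, 25, 30, 23, 28]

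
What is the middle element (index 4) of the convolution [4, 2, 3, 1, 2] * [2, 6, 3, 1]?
Use y[k] = Σ_i a[i]·b[k-i] at k=4. y[4] = 2×1 + 3×3 + 1×6 + 2×2 = 21

21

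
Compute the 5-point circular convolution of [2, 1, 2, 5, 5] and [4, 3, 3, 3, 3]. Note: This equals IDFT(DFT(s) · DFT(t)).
Either evaluate y[k] = Σ_j s[j]·t[(k-j) mod 5] directly, or use IDFT(DFT(s) · DFT(t)). y[0] = 2×4 + 1×3 + 2×3 + 5×3 + 5×3 = 47; y[1] = 2×3 + 1×4 + 2×3 + 5×3 + 5×3 = 46; y[2] = 2×3 + 1×3 + 2×4 + 5×3 + 5×3 = 47; y[3] = 2×3 + 1×3 + 2×3 + 5×4 + 5×3 = 50; y[4] = 2×3 + 1×3 + 2×3 + 5×3 + 5×4 = 50. Result: [47, 46, 47, 50, 50]

[47, 46, 47, 50, 50]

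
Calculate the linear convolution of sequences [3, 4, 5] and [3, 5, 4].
y[0] = 3×3 = 9; y[1] = 3×5 + 4×3 = 27; y[2] = 3×4 + 4×5 + 5×3 = 47; y[3] = 4×4 + 5×5 = 41; y[4] = 5×4 = 20

[9, 27, 47, 41, 20]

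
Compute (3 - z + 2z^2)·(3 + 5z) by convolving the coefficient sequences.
Ascending coefficients: a = [3, -1, 2], b = [3, 5]. c[0] = 3×3 = 9; c[1] = 3×5 + -1×3 = 12; c[2] = -1×5 + 2×3 = 1; c[3] = 2×5 = 10. Result coefficients: [9, 12, 1, 10] → 9 + 12z + z^2 + 10z^3

9 + 12z + z^2 + 10z^3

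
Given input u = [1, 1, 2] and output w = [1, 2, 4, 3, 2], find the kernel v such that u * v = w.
Output length 5 = len(u) + len(v) - 1 ⇒ len(v) = 3. Solve v forward using v[k] = (w[k] - Σ_{i≥1} u[i]·v[k-i]) / u[0]: v[0] = w[0] / u[0] = 1 / 1 = 1; v[1] = (w[1] - 1×1) / u[0] = (2 - 1×1) / 1 = 1; v[2] = (w[2] - 1×1 - 2×1) / u[0] = (4 - 1×1 - 2×1) / 1 = 1. So v = [1, 1, 1]. Forward-check [1, 1, 2] * [1, 1, 1]: w[0] = 1×1 = 1; w[1] = 1×1 + 1×1 = 2; w[2] = 1×1 + 1×1 + 2×1 = 4; w[3] = 1×1 + 2×1 = 3; w[4] = 2×1 = 2 → [1, 2, 4, 3, 2] ✓

[1, 1, 1]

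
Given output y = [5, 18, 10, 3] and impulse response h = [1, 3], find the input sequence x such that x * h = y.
Deconvolve y=[5, 18, 10, 3] by h=[1, 3]. Since h[0]=1, solve forward: x[0] = y[0] / 1 = 5; x[1] = (y[1] - 5×3) / 1 = 3; x[2] = (y[2] - 3×3) / 1 = 1. So x = [5, 3, 1]. Check by forward convolution: y[0] = 5×1 = 5; y[1] = 5×3 + 3×1 = 18; y[2] = 3×3 + 1×1 = 10; y[3] = 1×3 = 3

[5, 3, 1]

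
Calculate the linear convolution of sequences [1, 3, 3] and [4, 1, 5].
y[0] = 1×4 = 4; y[1] = 1×1 + 3×4 = 13; y[2] = 1×5 + 3×1 + 3×4 = 20; y[3] = 3×5 + 3×1 = 18; y[4] = 3×5 = 15

[4, 13, 20, 18, 15]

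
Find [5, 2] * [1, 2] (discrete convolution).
y[0] = 5×1 = 5; y[1] = 5×2 + 2×1 = 12; y[2] = 2×2 = 4

[5, 12, 4]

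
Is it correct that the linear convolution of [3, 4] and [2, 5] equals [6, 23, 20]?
Recompute linear convolution of [3, 4] and [2, 5]: y[0] = 3×2 = 6; y[1] = 3×5 + 4×2 = 23; y[2] = 4×5 = 20 → [6, 23, 20]. Given [6, 23, 20] matches, so answer: Yes

Yes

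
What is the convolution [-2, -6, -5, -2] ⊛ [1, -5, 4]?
y[0] = -2×1 = -2; y[1] = -2×-5 + -6×1 = 4; y[2] = -2×4 + -6×-5 + -5×1 = 17; y[3] = -6×4 + -5×-5 + -2×1 = -1; y[4] = -5×4 + -2×-5 = -10; y[5] = -2×4 = -8

[-2, 4, 17, -1, -10, -8]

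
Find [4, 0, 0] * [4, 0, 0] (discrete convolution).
y[0] = 4×4 = 16; y[1] = 4×0 + 0×4 = 0; y[2] = 4×0 + 0×0 + 0×4 = 0; y[3] = 0×0 + 0×0 = 0; y[4] = 0×0 = 0

[16, 0, 0, 0, 0]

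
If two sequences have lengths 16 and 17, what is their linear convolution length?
Linear/full convolution length: m + n - 1 = 16 + 17 - 1 = 32

32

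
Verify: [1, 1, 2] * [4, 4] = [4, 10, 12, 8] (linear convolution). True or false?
Recompute linear convolution of [1, 1, 2] and [4, 4]: y[0] = 1×4 = 4; y[1] = 1×4 + 1×4 = 8; y[2] = 1×4 + 2×4 = 12; y[3] = 2×4 = 8 → [4, 8, 12, 8]. Compare to given [4, 10, 12, 8]: they differ at index 1: given 10, correct 8, so answer: No

No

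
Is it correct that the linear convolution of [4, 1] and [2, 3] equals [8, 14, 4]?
Recompute linear convolution of [4, 1] and [2, 3]: y[0] = 4×2 = 8; y[1] = 4×3 + 1×2 = 14; y[2] = 1×3 = 3 → [8, 14, 3]. Compare to given [8, 14, 4]: they differ at index 2: given 4, correct 3, so answer: No

No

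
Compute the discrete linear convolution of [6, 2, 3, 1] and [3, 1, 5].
y[0] = 6×3 = 18; y[1] = 6×1 + 2×3 = 12; y[2] = 6×5 + 2×1 + 3×3 = 41; y[3] = 2×5 + 3×1 + 1×3 = 16; y[4] = 3×5 + 1×1 = 16; y[5] = 1×5 = 5

[18, 12, 41, 16, 16, 5]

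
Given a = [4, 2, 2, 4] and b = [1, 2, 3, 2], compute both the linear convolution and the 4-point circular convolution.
Linear: y_lin[0] = 4×1 = 4; y_lin[1] = 4×2 + 2×1 = 10; y_lin[2] = 4×3 + 2×2 + 2×1 = 18; y_lin[3] = 4×2 + 2×3 + 2×2 + 4×1 = 22; y_lin[4] = 2×2 + 2×3 + 4×2 = 18; y_lin[5] = 2×2 + 4×3 = 16; y_lin[6] = 4×2 = 8 → [4, 10, 18, 22, 18, 16, 8]. Circular (length 4): y[0] = 4×1 + 2×2 + 2×3 + 4×2 = 22; y[1] = 4×2 + 2×1 + 2×2 + 4×3 = 26; y[2] = 4×3 + 2×2 + 2×1 + 4×2 = 26; y[3] = 4×2 + 2×3 + 2×2 + 4×1 = 22 → [22, 26, 26, 22]

Linear: [4, 10, 18, 22, 18, 16, 8], Circular: [22, 26, 26, 22]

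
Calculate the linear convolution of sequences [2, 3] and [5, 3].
y[0] = 2×5 = 10; y[1] = 2×3 + 3×5 = 21; y[2] = 3×3 = 9

[10, 21, 9]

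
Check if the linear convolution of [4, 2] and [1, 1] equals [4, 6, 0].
Recompute linear convolution of [4, 2] and [1, 1]: y[0] = 4×1 = 4; y[1] = 4×1 + 2×1 = 6; y[2] = 2×1 = 2 → [4, 6, 2]. Compare to given [4, 6, 0]: they differ at index 2: given 0, correct 2, so answer: No

No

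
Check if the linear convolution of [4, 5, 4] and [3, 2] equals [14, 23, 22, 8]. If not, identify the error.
Recompute linear convolution of [4, 5, 4] and [3, 2]: y[0] = 4×3 = 12; y[1] = 4×2 + 5×3 = 23; y[2] = 5×2 + 4×3 = 22; y[3] = 4×2 = 8 → [12, 23, 22, 8]. Compare to given [14, 23, 22, 8]: they differ at index 0: given 14, correct 12, so answer: No

No. Error at index 0: given 14, correct 12.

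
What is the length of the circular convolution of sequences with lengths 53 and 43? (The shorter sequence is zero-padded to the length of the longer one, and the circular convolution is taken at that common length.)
Circular convolution (zero-padding the shorter input) has length max(m, n) = max(53, 43) = 53

53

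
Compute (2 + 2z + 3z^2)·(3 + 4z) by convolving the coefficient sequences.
Ascending coefficients: a = [2, 2, 3], b = [3, 4]. c[0] = 2×3 = 6; c[1] = 2×4 + 2×3 = 14; c[2] = 2×4 + 3×3 = 17; c[3] = 3×4 = 12. Result coefficients: [6, 14, 17, 12] → 6 + 14z + 17z^2 + 12z^3

6 + 14z + 17z^2 + 12z^3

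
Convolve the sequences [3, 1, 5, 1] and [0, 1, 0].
y[0] = 3×0 = 0; y[1] = 3×1 + 1×0 = 3; y[2] = 3×0 + 1×1 + 5×0 = 1; y[3] = 1×0 + 5×1 + 1×0 = 5; y[4] = 5×0 + 1×1 = 1; y[5] = 1×0 = 0

[0, 3, 1, 5, 1, 0]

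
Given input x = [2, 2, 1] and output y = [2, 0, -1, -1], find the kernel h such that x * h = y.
Output length 4 = len(x) + len(h) - 1 ⇒ len(h) = 2. Solve h forward using h[k] = (y[k] - Σ_{i≥1} x[i]·h[k-i]) / x[0]: h[0] = y[0] / x[0] = 2 / 2 = 1; h[1] = (y[1] - 2×1) / x[0] = (0 - 2×1) / 2 = -1. So h = [1, -1]. Forward-check [2, 2, 1] * [1, -1]: y[0] = 2×1 = 2; y[1] = 2×-1 + 2×1 = 0; y[2] = 2×-1 + 1×1 = -1; y[3] = 1×-1 = -1 → [2, 0, -1, -1] ✓

[1, -1]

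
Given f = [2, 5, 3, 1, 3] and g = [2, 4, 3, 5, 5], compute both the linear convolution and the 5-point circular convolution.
Linear: y_lin[0] = 2×2 = 4; y_lin[1] = 2×4 + 5×2 = 18; y_lin[2] = 2×3 + 5×4 + 3×2 = 32; y_lin[3] = 2×5 + 5×3 + 3×4 + 1×2 = 39; y_lin[4] = 2×5 + 5×5 + 3×3 + 1×4 + 3×2 = 54; y_lin[5] = 5×5 + 3×5 + 1×3 + 3×4 = 55; y_lin[6] = 3×5 + 1×5 + 3×3 = 29; y_lin[7] = 1×5 + 3×5 = 20; y_lin[8] = 3×5 = 15 → [4, 18, 32, 39, 54, 55, 29, 20, 15]. Circular (length 5): y[0] = 2×2 + 5×5 + 3×5 + 1×3 + 3×4 = 59; y[1] = 2×4 + 5×2 + 3×5 + 1×5 + 3×3 = 47; y[2] = 2×3 + 5×4 + 3×2 + 1×5 + 3×5 = 52; y[3] = 2×5 + 5×3 + 3×4 + 1×2 + 3×5 = 54; y[4] = 2×5 + 5×5 + 3×3 + 1×4 + 3×2 = 54 → [59, 47, 52, 54, 54]

Linear: [4, 18, 32, 39, 54, 55, 29, 20, 15], Circular: [59, 47, 52, 54, 54]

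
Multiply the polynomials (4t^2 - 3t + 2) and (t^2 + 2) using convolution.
Ascending coefficients: a = [2, -3, 4], b = [2, 0, 1]. c[0] = 2×2 = 4; c[1] = 2×0 + -3×2 = -6; c[2] = 2×1 + -3×0 + 4×2 = 10; c[3] = -3×1 + 4×0 = -3; c[4] = 4×1 = 4. Result coefficients: [4, -6, 10, -3, 4] → 4t^4 - 3t^3 + 10t^2 - 6t + 4

4t^4 - 3t^3 + 10t^2 - 6t + 4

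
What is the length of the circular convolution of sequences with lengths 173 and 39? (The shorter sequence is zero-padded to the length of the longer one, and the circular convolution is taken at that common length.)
Circular convolution (zero-padding the shorter input) has length max(m, n) = max(173, 39) = 173

173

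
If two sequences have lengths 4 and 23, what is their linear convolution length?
Linear/full convolution length: m + n - 1 = 4 + 23 - 1 = 26

26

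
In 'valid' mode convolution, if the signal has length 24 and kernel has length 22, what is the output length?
'Valid' mode counts only positions where the kernel fully overlaps the signal: m - n + 1 = 24 - 22 + 1 = 3

3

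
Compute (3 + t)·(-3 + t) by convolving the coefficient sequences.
Ascending coefficients: a = [3, 1], b = [-3, 1]. c[0] = 3×-3 = -9; c[1] = 3×1 + 1×-3 = 0; c[2] = 1×1 = 1. Result coefficients: [-9, 0, 1] → -9 + t^2

-9 + t^2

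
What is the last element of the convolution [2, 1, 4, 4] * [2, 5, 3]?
Use y[k] = Σ_i a[i]·b[k-i] at k=5. y[5] = 4×3 = 12

12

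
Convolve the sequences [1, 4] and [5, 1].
y[0] = 1×5 = 5; y[1] = 1×1 + 4×5 = 21; y[2] = 4×1 = 4

[5, 21, 4]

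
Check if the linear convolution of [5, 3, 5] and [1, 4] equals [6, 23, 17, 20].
Recompute linear convolution of [5, 3, 5] and [1, 4]: y[0] = 5×1 = 5; y[1] = 5×4 + 3×1 = 23; y[2] = 3×4 + 5×1 = 17; y[3] = 5×4 = 20 → [5, 23, 17, 20]. Compare to given [6, 23, 17, 20]: they differ at index 0: given 6, correct 5, so answer: No

No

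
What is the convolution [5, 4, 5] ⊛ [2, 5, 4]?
y[0] = 5×2 = 10; y[1] = 5×5 + 4×2 = 33; y[2] = 5×4 + 4×5 + 5×2 = 50; y[3] = 4×4 + 5×5 = 41; y[4] = 5×4 = 20

[10, 33, 50, 41, 20]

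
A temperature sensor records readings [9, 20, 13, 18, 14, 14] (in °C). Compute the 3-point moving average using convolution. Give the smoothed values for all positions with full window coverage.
3-point moving average kernel = [1, 1, 1]. Apply in 'valid' mode (full window coverage): avg[0] = (9 + 20 + 13) / 3 = 14.0; avg[1] = (20 + 13 + 18) / 3 = 17.0; avg[2] = (13 + 18 + 14) / 3 = 15.0; avg[3] = (18 + 14 + 14) / 3 = 15.33. Smoothed values: [14.0, 17.0, 15.0, 15.33]

[14.0, 17.0, 15.0, 15.33]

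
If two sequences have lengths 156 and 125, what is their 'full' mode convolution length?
Linear/full convolution length: m + n - 1 = 156 + 125 - 1 = 280

280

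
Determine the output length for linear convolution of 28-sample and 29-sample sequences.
Linear/full convolution length: m + n - 1 = 28 + 29 - 1 = 56

56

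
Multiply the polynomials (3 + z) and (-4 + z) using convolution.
Ascending coefficients: a = [3, 1], b = [-4, 1]. c[0] = 3×-4 = -12; c[1] = 3×1 + 1×-4 = -1; c[2] = 1×1 = 1. Result coefficients: [-12, -1, 1] → -12 - z + z^2

-12 - z + z^2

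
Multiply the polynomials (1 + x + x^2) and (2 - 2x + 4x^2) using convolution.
Ascending coefficients: a = [1, 1, 1], b = [2, -2, 4]. c[0] = 1×2 = 2; c[1] = 1×-2 + 1×2 = 0; c[2] = 1×4 + 1×-2 + 1×2 = 4; c[3] = 1×4 + 1×-2 = 2; c[4] = 1×4 = 4. Result coefficients: [2, 0, 4, 2, 4] → 2 + 4x^2 + 2x^3 + 4x^4

2 + 4x^2 + 2x^3 + 4x^4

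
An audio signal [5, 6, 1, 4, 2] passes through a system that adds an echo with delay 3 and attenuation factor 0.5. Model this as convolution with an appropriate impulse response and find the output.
Direct-path + delayed-attenuated-path model → impulse response h = [1, 0, 0, 0.5] (1 at lag 0, 0.5 at lag 3). Output y[n] = x[n] + 0.5·x[n - 3] (with x[n] = 0 outside 0..4): y[0] = 5 + 0.5×0 = 5; y[1] = 6 + 0.5×0 = 6; y[2] = 1 + 0.5×0 = 1; y[3] = 4 + 0.5×5 = 6.5; y[4] = 2 + 0.5×6 = 5.0; y[5] = 0 + 0.5×1 = 0.5; y[6] = 0 + 0.5×4 = 2.0; y[7] = 0 + 0.5×2 = 1.0. So y = [5, 6, 1, 6.5, 5.0, 0.5, 2.0, 1.0]

[5, 6, 1, 6.5, 5.0, 0.5, 2.0, 1.0]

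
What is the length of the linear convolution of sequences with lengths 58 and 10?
Linear/full convolution length: m + n - 1 = 58 + 10 - 1 = 67

67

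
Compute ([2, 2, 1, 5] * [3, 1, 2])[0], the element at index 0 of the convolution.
Use y[k] = Σ_i a[i]·b[k-i] at k=0. y[0] = 2×3 = 6

6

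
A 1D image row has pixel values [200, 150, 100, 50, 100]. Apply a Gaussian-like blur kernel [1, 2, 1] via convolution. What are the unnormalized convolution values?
Convolve image row [200, 150, 100, 50, 100] with kernel [1, 2, 1]: y[0] = 200×1 = 200; y[1] = 200×2 + 150×1 = 550; y[2] = 200×1 + 150×2 + 100×1 = 600; y[3] = 150×1 + 100×2 + 50×1 = 400; y[4] = 100×1 + 50×2 + 100×1 = 300; y[5] = 50×1 + 100×2 = 250; y[6] = 100×1 = 100 → [200, 550, 600, 400, 300, 250, 100]. Normalization factor = sum(kernel) = 4.

[200, 550, 600, 400, 300, 250, 100]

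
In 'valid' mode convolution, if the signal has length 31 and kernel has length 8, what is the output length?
'Valid' mode counts only positions where the kernel fully overlaps the signal: m - n + 1 = 31 - 8 + 1 = 24

24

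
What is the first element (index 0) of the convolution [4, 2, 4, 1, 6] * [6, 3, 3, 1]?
Use y[k] = Σ_i a[i]·b[k-i] at k=0. y[0] = 4×6 = 24

24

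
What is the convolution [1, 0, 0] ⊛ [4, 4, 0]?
y[0] = 1×4 = 4; y[1] = 1×4 + 0×4 = 4; y[2] = 1×0 + 0×4 + 0×4 = 0; y[3] = 0×0 + 0×4 = 0; y[4] = 0×0 = 0

[4, 4, 0, 0, 0]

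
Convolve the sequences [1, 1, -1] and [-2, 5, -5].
y[0] = 1×-2 = -2; y[1] = 1×5 + 1×-2 = 3; y[2] = 1×-5 + 1×5 + -1×-2 = 2; y[3] = 1×-5 + -1×5 = -10; y[4] = -1×-5 = 5

[-2, 3, 2, -10, 5]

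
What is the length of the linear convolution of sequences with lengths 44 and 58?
Linear/full convolution length: m + n - 1 = 44 + 58 - 1 = 101

101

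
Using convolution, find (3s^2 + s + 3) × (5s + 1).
Ascending coefficients: a = [3, 1, 3], b = [1, 5]. c[0] = 3×1 = 3; c[1] = 3×5 + 1×1 = 16; c[2] = 1×5 + 3×1 = 8; c[3] = 3×5 = 15. Result coefficients: [3, 16, 8, 15] → 15s^3 + 8s^2 + 16s + 3

15s^3 + 8s^2 + 16s + 3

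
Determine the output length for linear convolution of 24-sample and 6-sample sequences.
Linear/full convolution length: m + n - 1 = 24 + 6 - 1 = 29

29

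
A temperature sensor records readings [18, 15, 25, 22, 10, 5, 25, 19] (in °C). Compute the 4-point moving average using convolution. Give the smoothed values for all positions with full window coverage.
4-point moving average kernel = [1, 1, 1, 1]. Apply in 'valid' mode (full window coverage): avg[0] = (18 + 15 + 25 + 22) / 4 = 20.0; avg[1] = (15 + 25 + 22 + 10) / 4 = 18.0; avg[2] = (25 + 22 + 10 + 5) / 4 = 15.5; avg[3] = (22 + 10 + 5 + 25) / 4 = 15.5; avg[4] = (10 + 5 + 25 + 19) / 4 = 14.75. Smoothed values: [20.0, 18.0, 15.5, 15.5, 14.75]

[20.0, 18.0, 15.5, 15.5, 14.75]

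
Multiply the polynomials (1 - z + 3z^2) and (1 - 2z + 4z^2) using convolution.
Ascending coefficients: a = [1, -1, 3], b = [1, -2, 4]. c[0] = 1×1 = 1; c[1] = 1×-2 + -1×1 = -3; c[2] = 1×4 + -1×-2 + 3×1 = 9; c[3] = -1×4 + 3×-2 = -10; c[4] = 3×4 = 12. Result coefficients: [1, -3, 9, -10, 12] → 1 - 3z + 9z^2 - 10z^3 + 12z^4

1 - 3z + 9z^2 - 10z^3 + 12z^4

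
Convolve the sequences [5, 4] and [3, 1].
y[0] = 5×3 = 15; y[1] = 5×1 + 4×3 = 17; y[2] = 4×1 = 4

[15, 17, 4]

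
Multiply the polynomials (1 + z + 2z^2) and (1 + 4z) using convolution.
Ascending coefficients: a = [1, 1, 2], b = [1, 4]. c[0] = 1×1 = 1; c[1] = 1×4 + 1×1 = 5; c[2] = 1×4 + 2×1 = 6; c[3] = 2×4 = 8. Result coefficients: [1, 5, 6, 8] → 1 + 5z + 6z^2 + 8z^3

1 + 5z + 6z^2 + 8z^3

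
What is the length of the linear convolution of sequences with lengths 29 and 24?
Linear/full convolution length: m + n - 1 = 29 + 24 - 1 = 52

52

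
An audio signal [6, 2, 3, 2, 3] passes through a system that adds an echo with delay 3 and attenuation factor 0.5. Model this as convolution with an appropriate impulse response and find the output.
Direct-path + delayed-attenuated-path model → impulse response h = [1, 0, 0, 0.5] (1 at lag 0, 0.5 at lag 3). Output y[n] = x[n] + 0.5·x[n - 3] (with x[n] = 0 outside 0..4): y[0] = 6 + 0.5×0 = 6; y[1] = 2 + 0.5×0 = 2; y[2] = 3 + 0.5×0 = 3; y[3] = 2 + 0.5×6 = 5.0; y[4] = 3 + 0.5×2 = 4.0; y[5] = 0 + 0.5×3 = 1.5; y[6] = 0 + 0.5×2 = 1.0; y[7] = 0 + 0.5×3 = 1.5. So y = [6, 2, 3, 5.0, 4.0, 1.5, 1.0, 1.5]

[6, 2, 3, 5.0, 4.0, 1.5, 1.0, 1.5]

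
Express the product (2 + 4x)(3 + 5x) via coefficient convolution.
Ascending coefficients: a = [2, 4], b = [3, 5]. c[0] = 2×3 = 6; c[1] = 2×5 + 4×3 = 22; c[2] = 4×5 = 20. Result coefficients: [6, 22, 20] → 6 + 22x + 20x^2

6 + 22x + 20x^2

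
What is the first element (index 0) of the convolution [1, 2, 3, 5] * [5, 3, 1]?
Use y[k] = Σ_i a[i]·b[k-i] at k=0. y[0] = 1×5 = 5

5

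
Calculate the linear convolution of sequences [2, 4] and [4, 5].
y[0] = 2×4 = 8; y[1] = 2×5 + 4×4 = 26; y[2] = 4×5 = 20

[8, 26, 20]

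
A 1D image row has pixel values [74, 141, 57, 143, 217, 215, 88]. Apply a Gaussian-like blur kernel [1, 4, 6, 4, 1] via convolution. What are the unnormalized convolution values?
Convolve image row [74, 141, 57, 143, 217, 215, 88] with kernel [1, 4, 6, 4, 1]: y[0] = 74×1 = 74; y[1] = 74×4 + 141×1 = 437; y[2] = 74×6 + 141×4 + 57×1 = 1065; y[3] = 74×4 + 141×6 + 57×4 + 143×1 = 1513; y[4] = 74×1 + 141×4 + 57×6 + 143×4 + 217×1 = 1769; y[5] = 141×1 + 57×4 + 143×6 + 217×4 + 215×1 = 2310; y[6] = 57×1 + 143×4 + 217×6 + 215×4 + 88×1 = 2879; y[7] = 143×1 + 217×4 + 215×6 + 88×4 = 2653; y[8] = 217×1 + 215×4 + 88×6 = 1605; y[9] = 215×1 + 88×4 = 567; y[10] = 88×1 = 88 → [74, 437, 1065, 1513, 1769, 2310, 2879, 2653, 1605, 567, 88]. Normalization factor = sum(kernel) = 16.

[74, 437, 1065, 1513, 1769, 2310, 2879, 2653, 1605, 567, 88]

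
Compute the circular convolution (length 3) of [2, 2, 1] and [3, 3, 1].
Use y[k] = Σ_j f[j]·g[(k-j) mod 3]. y[0] = 2×3 + 2×1 + 1×3 = 11; y[1] = 2×3 + 2×3 + 1×1 = 13; y[2] = 2×1 + 2×3 + 1×3 = 11. Result: [11, 13, 11]

[11, 13, 11]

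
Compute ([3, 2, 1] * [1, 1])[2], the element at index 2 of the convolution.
Use y[k] = Σ_i a[i]·b[k-i] at k=2. y[2] = 2×1 + 1×1 = 3

3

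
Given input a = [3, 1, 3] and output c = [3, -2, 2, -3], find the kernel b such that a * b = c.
Output length 4 = len(a) + len(b) - 1 ⇒ len(b) = 2. Solve b forward using b[k] = (c[k] - Σ_{i≥1} a[i]·b[k-i]) / a[0]: b[0] = c[0] / a[0] = 3 / 3 = 1; b[1] = (c[1] - 1×1) / a[0] = (-2 - 1×1) / 3 = -1. So b = [1, -1]. Forward-check [3, 1, 3] * [1, -1]: c[0] = 3×1 = 3; c[1] = 3×-1 + 1×1 = -2; c[2] = 1×-1 + 3×1 = 2; c[3] = 3×-1 = -3 → [3, -2, 2, -3] ✓

[1, -1]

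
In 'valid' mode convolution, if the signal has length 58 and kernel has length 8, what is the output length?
'Valid' mode counts only positions where the kernel fully overlaps the signal: m - n + 1 = 58 - 8 + 1 = 51

51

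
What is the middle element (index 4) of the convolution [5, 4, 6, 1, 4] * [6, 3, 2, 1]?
Use y[k] = Σ_i a[i]·b[k-i] at k=4. y[4] = 4×1 + 6×2 + 1×3 + 4×6 = 43

43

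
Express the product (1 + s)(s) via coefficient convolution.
Ascending coefficients: a = [1, 1], b = [0, 1]. c[0] = 1×0 = 0; c[1] = 1×1 + 1×0 = 1; c[2] = 1×1 = 1. Result coefficients: [0, 1, 1] → s + s^2

s + s^2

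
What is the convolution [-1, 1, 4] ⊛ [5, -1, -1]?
y[0] = -1×5 = -5; y[1] = -1×-1 + 1×5 = 6; y[2] = -1×-1 + 1×-1 + 4×5 = 20; y[3] = 1×-1 + 4×-1 = -5; y[4] = 4×-1 = -4

[-5, 6, 20, -5, -4]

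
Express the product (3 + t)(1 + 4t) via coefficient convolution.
Ascending coefficients: a = [3, 1], b = [1, 4]. c[0] = 3×1 = 3; c[1] = 3×4 + 1×1 = 13; c[2] = 1×4 = 4. Result coefficients: [3, 13, 4] → 3 + 13t + 4t^2

3 + 13t + 4t^2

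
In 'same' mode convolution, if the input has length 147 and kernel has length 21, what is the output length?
'Same' mode returns an output with the same length as the input: 147

147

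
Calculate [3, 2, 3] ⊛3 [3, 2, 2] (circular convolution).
Use y[k] = Σ_j x[j]·h[(k-j) mod 3]. y[0] = 3×3 + 2×2 + 3×2 = 19; y[1] = 3×2 + 2×3 + 3×2 = 18; y[2] = 3×2 + 2×2 + 3×3 = 19. Result: [19, 18, 19]

[19, 18, 19]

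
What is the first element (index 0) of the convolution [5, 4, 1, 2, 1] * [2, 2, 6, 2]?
Use y[k] = Σ_i a[i]·b[k-i] at k=0. y[0] = 5×2 = 10

10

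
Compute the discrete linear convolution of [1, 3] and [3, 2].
y[0] = 1×3 = 3; y[1] = 1×2 + 3×3 = 11; y[2] = 3×2 = 6

[3, 11, 6]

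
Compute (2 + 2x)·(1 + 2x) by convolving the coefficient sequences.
Ascending coefficients: a = [2, 2], b = [1, 2]. c[0] = 2×1 = 2; c[1] = 2×2 + 2×1 = 6; c[2] = 2×2 = 4. Result coefficients: [2, 6, 4] → 2 + 6x + 4x^2

2 + 6x + 4x^2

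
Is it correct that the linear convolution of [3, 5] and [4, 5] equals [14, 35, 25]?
Recompute linear convolution of [3, 5] and [4, 5]: y[0] = 3×4 = 12; y[1] = 3×5 + 5×4 = 35; y[2] = 5×5 = 25 → [12, 35, 25]. Compare to given [14, 35, 25]: they differ at index 0: given 14, correct 12, so answer: No

No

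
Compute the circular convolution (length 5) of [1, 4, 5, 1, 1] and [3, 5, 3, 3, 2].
Use y[k] = Σ_j x[j]·h[(k-j) mod 5]. y[0] = 1×3 + 4×2 + 5×3 + 1×3 + 1×5 = 34; y[1] = 1×5 + 4×3 + 5×2 + 1×3 + 1×3 = 33; y[2] = 1×3 + 4×5 + 5×3 + 1×2 + 1×3 = 43; y[3] = 1×3 + 4×3 + 5×5 + 1×3 + 1×2 = 45; y[4] = 1×2 + 4×3 + 5×3 + 1×5 + 1×3 = 37. Result: [34, 33, 43, 45, 37]

[34, 33, 43, 45, 37]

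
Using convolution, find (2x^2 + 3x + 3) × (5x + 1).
Ascending coefficients: a = [3, 3, 2], b = [1, 5]. c[0] = 3×1 = 3; c[1] = 3×5 + 3×1 = 18; c[2] = 3×5 + 2×1 = 17; c[3] = 2×5 = 10. Result coefficients: [3, 18, 17, 10] → 10x^3 + 17x^2 + 18x + 3

10x^3 + 17x^2 + 18x + 3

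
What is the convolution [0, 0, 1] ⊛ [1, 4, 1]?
y[0] = 0×1 = 0; y[1] = 0×4 + 0×1 = 0; y[2] = 0×1 + 0×4 + 1×1 = 1; y[3] = 0×1 + 1×4 = 4; y[4] = 1×1 = 1

[0, 0, 1, 4, 1]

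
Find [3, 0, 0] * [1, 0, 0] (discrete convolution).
y[0] = 3×1 = 3; y[1] = 3×0 + 0×1 = 0; y[2] = 3×0 + 0×0 + 0×1 = 0; y[3] = 0×0 + 0×0 = 0; y[4] = 0×0 = 0

[3, 0, 0, 0, 0]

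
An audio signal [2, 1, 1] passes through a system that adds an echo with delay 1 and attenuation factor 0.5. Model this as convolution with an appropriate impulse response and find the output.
Direct-path + delayed-attenuated-path model → impulse response h = [1, 0.5] (1 at lag 0, 0.5 at lag 1). Output y[n] = x[n] + 0.5·x[n - 1] (with x[n] = 0 outside 0..2): y[0] = 2 + 0.5×0 = 2; y[1] = 1 + 0.5×2 = 2.0; y[2] = 1 + 0.5×1 = 1.5; y[3] = 0 + 0.5×1 = 0.5. So y = [2, 2.0, 1.5, 0.5]

[2, 2.0, 1.5, 0.5]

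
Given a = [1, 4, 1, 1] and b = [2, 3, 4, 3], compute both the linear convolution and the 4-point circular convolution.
Linear: y_lin[0] = 1×2 = 2; y_lin[1] = 1×3 + 4×2 = 11; y_lin[2] = 1×4 + 4×3 + 1×2 = 18; y_lin[3] = 1×3 + 4×4 + 1×3 + 1×2 = 24; y_lin[4] = 4×3 + 1×4 + 1×3 = 19; y_lin[5] = 1×3 + 1×4 = 7; y_lin[6] = 1×3 = 3 → [2, 11, 18, 24, 19, 7, 3]. Circular (length 4): y[0] = 1×2 + 4×3 + 1×4 + 1×3 = 21; y[1] = 1×3 + 4×2 + 1×3 + 1×4 = 18; y[2] = 1×4 + 4×3 + 1×2 + 1×3 = 21; y[3] = 1×3 + 4×4 + 1×3 + 1×2 = 24 → [21, 18, 21, 24]

Linear: [2, 11, 18, 24, 19, 7, 3], Circular: [21, 18, 21, 24]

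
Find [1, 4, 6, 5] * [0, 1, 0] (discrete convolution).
y[0] = 1×0 = 0; y[1] = 1×1 + 4×0 = 1; y[2] = 1×0 + 4×1 + 6×0 = 4; y[3] = 4×0 + 6×1 + 5×0 = 6; y[4] = 6×0 + 5×1 = 5; y[5] = 5×0 = 0

[0, 1, 4, 6, 5, 0]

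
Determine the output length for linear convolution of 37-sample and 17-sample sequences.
Linear/full convolution length: m + n - 1 = 37 + 17 - 1 = 53

53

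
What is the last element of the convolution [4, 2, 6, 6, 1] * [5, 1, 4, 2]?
Use y[k] = Σ_i a[i]·b[k-i] at k=7. y[7] = 1×2 = 2

2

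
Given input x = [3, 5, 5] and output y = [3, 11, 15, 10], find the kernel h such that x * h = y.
Output length 4 = len(x) + len(h) - 1 ⇒ len(h) = 2. Solve h forward using h[k] = (y[k] - Σ_{i≥1} x[i]·h[k-i]) / x[0]: h[0] = y[0] / x[0] = 3 / 3 = 1; h[1] = (y[1] - 5×1) / x[0] = (11 - 5×1) / 3 = 2. So h = [1, 2]. Forward-check [3, 5, 5] * [1, 2]: y[0] = 3×1 = 3; y[1] = 3×2 + 5×1 = 11; y[2] = 5×2 + 5×1 = 15; y[3] = 5×2 = 10 → [3, 11, 15, 10] ✓

[1, 2]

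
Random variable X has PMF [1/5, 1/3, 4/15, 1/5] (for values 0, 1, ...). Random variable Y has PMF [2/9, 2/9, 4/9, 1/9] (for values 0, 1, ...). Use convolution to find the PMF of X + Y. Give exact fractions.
P(X+Y=k) = Σ_i P(X=i)·P(Y=k-i) — a convolution of [1/5, 1/3, 4/15, 1/5] and [2/9, 2/9, 4/9, 1/9]. P(X+Y=0) = (1/5)×(2/9) = 2/45; P(X+Y=1) = (1/5)×(2/9) + (1/3)×(2/9) = 2/45 + 2/27 = 16/135; P(X+Y=2) = (1/5)×(4/9) + (1/3)×(2/9) + (4/15)×(2/9) = 4/45 + 2/27 + 8/135 = 2/9; P(X+Y=3) = (1/5)×(1/9) + (1/3)×(4/9) + (4/15)×(2/9) + (1/5)×(2/9) = 1/45 + 4/27 + 8/135 + 2/45 = 37/135; P(X+Y=4) = (1/3)×(1/9) + (4/15)×(4/9) + (1/5)×(2/9) = 1/27 + 16/135 + 2/45 = 1/5; P(X+Y=5) = (4/15)×(1/9) + (1/5)×(4/9) = 4/135 + 4/45 = 16/135; P(X+Y=6) = (1/5)×(1/9) = 1/45. PMF: [2/45, 16/135, 2/9, 37/135, 1/5, 16/135, 1/45] (sums to 1 ✓)

[2/45, 16/135, 2/9, 37/135, 1/5, 16/135, 1/45]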